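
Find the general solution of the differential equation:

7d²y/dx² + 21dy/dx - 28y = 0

Characteristic equation: 7r² + 21r - 28 = 0
Divide by 7: r² + 3r - 4 = 0
Roots: r = 1, -4 (distinct real)
General solution: y = C₁e^x + C₂e^(-4x)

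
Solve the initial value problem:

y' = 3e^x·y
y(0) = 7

General solution: y = Ce^(3e^x)
Applying IC y(0) = 7:
Particular solution: y = 7e^(3(e^x - 1))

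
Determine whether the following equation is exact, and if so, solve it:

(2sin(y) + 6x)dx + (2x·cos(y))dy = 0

Verify exactness: ∂M/∂y = ∂N/∂x ✓
Find F(x,y) such that ∂F/∂x = M, ∂F/∂y = N
Solution: 2x·sin(y) + 3x² = C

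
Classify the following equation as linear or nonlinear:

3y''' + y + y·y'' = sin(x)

Nonlinear (y·y'' term)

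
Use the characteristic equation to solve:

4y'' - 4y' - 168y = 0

Characteristic equation: 4r² - 4r - 168 = 0
Divide by 4: r² - r - 42 = 0
Roots: r = 7, -6 (distinct real)
General solution: y = C₁e^(7x) + C₂e^(-6x)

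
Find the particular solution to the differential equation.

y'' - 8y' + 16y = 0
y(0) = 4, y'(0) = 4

General solution: y = (C₁ + C₂x)e^(4x)
Repeated root r = 4
Applying ICs: C₁ = 4, C₂ = -12
Particular solution: y = (4 - 12x)e^(4x)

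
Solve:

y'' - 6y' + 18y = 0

Characteristic equation: r² - 6r + 18 = 0
Roots: r = 3 ± 3i (complex conjugates)
General solution: y = e^(3x)(C₁cos(3x) + C₂sin(3x))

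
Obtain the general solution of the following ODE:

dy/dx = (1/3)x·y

Separating variables and integrating:
ln|y| = x^2/6 + C

General solution: y = Ce^(x^2/6)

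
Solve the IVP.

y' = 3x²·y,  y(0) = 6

General solution: y = Ce^(x³)
Applying IC y(0) = 6:
Particular solution: y = 6e^(x³)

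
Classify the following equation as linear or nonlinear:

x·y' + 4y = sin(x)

Linear (y and its derivatives appear to the first power only, no products of y terms)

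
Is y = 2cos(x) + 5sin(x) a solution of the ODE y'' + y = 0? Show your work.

Verification:
y'' = -2cos(x) - 5sin(x)
y'' + y = 0 ✓

Yes, it is a solution.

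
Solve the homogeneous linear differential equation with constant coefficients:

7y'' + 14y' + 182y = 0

Characteristic equation: 7r² + 14r + 182 = 0
Divide by 7: r² + 2r + 26 = 0
Roots: r = -1 ± 5i (complex conjugates)
General solution: y = e^(-x)(C₁cos(5x) + C₂sin(5x))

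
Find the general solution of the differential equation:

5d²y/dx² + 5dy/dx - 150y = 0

Characteristic equation: 5r² + 5r - 150 = 0
Divide by 5: r² + r - 30 = 0
Roots: r = 5, -6 (distinct real)
General solution: y = C₁e^(5x) + C₂e^(-6x)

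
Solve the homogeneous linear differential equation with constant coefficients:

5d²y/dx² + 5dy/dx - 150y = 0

Characteristic equation: 5r² + 5r - 150 = 0
Divide by 5: r² + r - 30 = 0
Roots: r = 5, -6 (distinct real)
General solution: y = C₁e^(5x) + C₂e^(-6x)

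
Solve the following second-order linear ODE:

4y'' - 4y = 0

Characteristic equation: 4r² - 4 = 0
Divide by 4: r² - 1 = 0
Roots: r = 1, -1 (distinct real)
General solution: y = C₁e^x + C₂e^(-x)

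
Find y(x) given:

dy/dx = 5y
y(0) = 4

General solution: y = Ce^(5x)
Applying IC y(0) = 4:
Particular solution: y = 4e^(5x)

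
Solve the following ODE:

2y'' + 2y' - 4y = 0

Characteristic equation: 2r² + 2r - 4 = 0
Divide by 2: r² + r - 2 = 0
Roots: r = 1, -2 (distinct real)
General solution: y = C₁e^x + C₂e^(-2x)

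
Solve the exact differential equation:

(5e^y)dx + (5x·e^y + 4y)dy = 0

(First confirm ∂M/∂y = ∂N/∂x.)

Verify exactness: ∂M/∂y = ∂N/∂x ✓
Find F(x,y) such that ∂F/∂x = M, ∂F/∂y = N
Solution: 5x·e^y + 2y² = C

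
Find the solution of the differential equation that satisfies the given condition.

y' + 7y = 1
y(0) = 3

General solution: y = 1/7 + Ce^(-7x)
Applying y(0) = 3: C = 3 - 1/7 = 20/7
Particular solution: y = 1/7 + (20/7)e^(-7x)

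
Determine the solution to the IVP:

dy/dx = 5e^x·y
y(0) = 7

General solution: y = Ce^(5e^x)
Applying IC y(0) = 7:
Particular solution: y = 7e^(5(e^x - 1))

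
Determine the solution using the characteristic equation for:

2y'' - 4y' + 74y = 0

Characteristic equation: 2r² - 4r + 74 = 0
Divide by 2: r² - 2r + 37 = 0
Roots: r = 1 ± 6i (complex conjugates)
General solution: y = e^x(C₁cos(6x) + C₂sin(6x))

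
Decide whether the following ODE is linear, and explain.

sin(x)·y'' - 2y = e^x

Linear (y and its derivatives appear to the first power only, no products of y terms)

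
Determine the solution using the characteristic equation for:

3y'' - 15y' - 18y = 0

Characteristic equation: 3r² - 15r - 18 = 0
Divide by 3: r² - 5r - 6 = 0
Roots: r = 6, -1 (distinct real)
General solution: y = C₁e^(6x) + C₂e^(-x)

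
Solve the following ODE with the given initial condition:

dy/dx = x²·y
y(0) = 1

General solution: y = Ce^(x³/3)
Applying IC y(0) = 1:
Particular solution: y = e^(x³/3)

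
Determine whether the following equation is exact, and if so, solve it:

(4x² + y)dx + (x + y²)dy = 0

Verify exactness: ∂M/∂y = ∂N/∂x ✓
Find F(x,y) such that ∂F/∂x = M, ∂F/∂y = N
Solution: 4x³/3 + xy + y³/3 = C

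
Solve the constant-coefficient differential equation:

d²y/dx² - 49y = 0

Characteristic equation: r² - 49 = 0
Roots: r = 7, -7 (distinct real)
General solution: y = C₁e^(7x) + C₂e^(-7x)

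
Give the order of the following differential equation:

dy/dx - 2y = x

The order is 1 (highest derivative is of order 1).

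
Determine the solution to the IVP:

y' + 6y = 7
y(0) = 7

General solution: y = 7/6 + Ce^(-6x)
Applying y(0) = 7: C = 7 - 7/6 = 35/6
Particular solution: y = 7/6 + (35/6)e^(-6x)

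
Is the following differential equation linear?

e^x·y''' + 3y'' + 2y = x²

Yes. Linear (y and its derivatives appear to the first power only, no products of y terms)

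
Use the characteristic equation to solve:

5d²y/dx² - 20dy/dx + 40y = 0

Characteristic equation: 5r² - 20r + 40 = 0
Divide by 5: r² - 4r + 8 = 0
Roots: r = 2 ± 2i (complex conjugates)
General solution: y = e^(2x)(C₁cos(2x) + C₂sin(2x))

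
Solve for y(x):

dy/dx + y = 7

Using integrating factor method:

General solution: y = 7 + Ce^(-x)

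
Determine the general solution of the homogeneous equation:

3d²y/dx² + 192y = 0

Characteristic equation: 3r² + 192 = 0
Divide by 3: r² + 64 = 0
Roots: r = ±8i (complex conjugates)
General solution: y = C₁cos(8x) + C₂sin(8x)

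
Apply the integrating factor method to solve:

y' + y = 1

Using integrating factor method:

General solution: y = 1 + Ce^(-x)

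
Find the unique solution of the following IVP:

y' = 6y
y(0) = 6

General solution: y = Ce^(6x)
Applying IC y(0) = 6:
Particular solution: y = 6e^(6x)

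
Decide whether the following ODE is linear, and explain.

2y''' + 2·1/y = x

Nonlinear (1/y term)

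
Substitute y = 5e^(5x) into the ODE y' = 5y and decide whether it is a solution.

Verification:
y = 5e^(5x)
y' = 25e^(5x)
5y = 25e^(5x)
y' = 5y ✓

Yes, it is a solution.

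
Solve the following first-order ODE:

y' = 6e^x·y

Separating variables and integrating:
ln|y| = 6e^x + C

General solution: y = Ce^(6e^x)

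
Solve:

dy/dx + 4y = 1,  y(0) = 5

General solution: y = 1/4 + Ce^(-4x)
Applying y(0) = 5: C = 5 - 1/4 = 19/4
Particular solution: y = 1/4 + (19/4)e^(-4x)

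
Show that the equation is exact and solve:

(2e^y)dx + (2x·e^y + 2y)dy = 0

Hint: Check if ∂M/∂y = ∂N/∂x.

Verify exactness: ∂M/∂y = ∂N/∂x ✓
Find F(x,y) such that ∂F/∂x = M, ∂F/∂y = N
Solution: 2x·e^y + y² = C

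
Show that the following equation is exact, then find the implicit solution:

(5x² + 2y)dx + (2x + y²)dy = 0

Verify exactness: ∂M/∂y = ∂N/∂x ✓
Find F(x,y) such that ∂F/∂x = M, ∂F/∂y = N
Solution: 5x³/3 + 2xy + y³/3 = C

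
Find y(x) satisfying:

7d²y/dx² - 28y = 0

Characteristic equation: 7r² - 28 = 0
Divide by 7: r² - 4 = 0
Roots: r = 2, -2 (distinct real)
General solution: y = C₁e^(2x) + C₂e^(-2x)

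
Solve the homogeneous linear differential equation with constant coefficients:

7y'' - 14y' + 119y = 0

Characteristic equation: 7r² - 14r + 119 = 0
Divide by 7: r² - 2r + 17 = 0
Roots: r = 1 ± 4i (complex conjugates)
General solution: y = e^x(C₁cos(4x) + C₂sin(4x))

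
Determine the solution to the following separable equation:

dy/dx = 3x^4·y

Separating variables and integrating:
ln|y| = 3x^5/5 + C

General solution: y = Ce^(3x^5/5)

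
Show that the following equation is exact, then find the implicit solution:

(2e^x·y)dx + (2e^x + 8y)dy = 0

Verify exactness: ∂M/∂y = ∂N/∂x ✓
Find F(x,y) such that ∂F/∂x = M, ∂F/∂y = N
Solution: 2e^x·y + 4y² = C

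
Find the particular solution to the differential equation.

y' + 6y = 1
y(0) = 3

General solution: y = 1/6 + Ce^(-6x)
Applying y(0) = 3: C = 3 - 1/6 = 17/6
Particular solution: y = 1/6 + (17/6)e^(-6x)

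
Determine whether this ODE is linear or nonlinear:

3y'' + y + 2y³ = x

Nonlinear (y³ term)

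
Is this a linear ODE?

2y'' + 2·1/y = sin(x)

No. Nonlinear (1/y term)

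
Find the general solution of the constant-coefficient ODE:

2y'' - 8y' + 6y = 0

Characteristic equation: 2r² - 8r + 6 = 0
Divide by 2: r² - 4r + 3 = 0
Roots: r = 3, 1 (distinct real)
General solution: y = C₁e^(3x) + C₂e^x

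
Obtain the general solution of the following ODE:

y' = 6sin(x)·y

Separating variables and integrating:
ln|y| = -6cos(x) + C

General solution: y = Ce^(-6cos(x))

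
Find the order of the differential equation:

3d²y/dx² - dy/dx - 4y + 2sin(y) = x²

The order is 2 (highest derivative is of order 2).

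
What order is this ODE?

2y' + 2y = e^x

The order is 1 (highest derivative is of order 1).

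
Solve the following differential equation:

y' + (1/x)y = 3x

Using integrating factor method:

General solution: y = x^2 + C/x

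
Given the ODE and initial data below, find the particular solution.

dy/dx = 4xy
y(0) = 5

General solution: y = Ce^(2x²)
Applying IC y(0) = 5:
Particular solution: y = 5e^(2x²)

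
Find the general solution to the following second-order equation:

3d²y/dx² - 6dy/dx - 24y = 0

Characteristic equation: 3r² - 6r - 24 = 0
Divide by 3: r² - 2r - 8 = 0
Roots: r = 4, -2 (distinct real)
General solution: y = C₁e^(4x) + C₂e^(-2x)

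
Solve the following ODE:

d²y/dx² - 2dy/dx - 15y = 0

Characteristic equation: r² - 2r - 15 = 0
Roots: r = 5, -3 (distinct real)
General solution: y = C₁e^(5x) + C₂e^(-3x)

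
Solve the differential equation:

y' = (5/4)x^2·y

Separating variables and integrating:
ln|y| = 5x^3/12 + C

General solution: y = Ce^(5x^3/12)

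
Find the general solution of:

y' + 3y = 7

Using integrating factor method:

General solution: y = 7/3 + Ce^(-3x)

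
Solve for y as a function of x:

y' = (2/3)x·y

Separating variables and integrating:
ln|y| = x^2/3 + C

General solution: y = Ce^(x^2/3)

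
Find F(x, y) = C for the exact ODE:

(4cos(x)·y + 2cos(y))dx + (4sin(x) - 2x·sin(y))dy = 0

Verify exactness: ∂M/∂y = ∂N/∂x ✓
Find F(x,y) such that ∂F/∂x = M, ∂F/∂y = N
Solution: 4sin(x)·y + 2x·cos(y) = C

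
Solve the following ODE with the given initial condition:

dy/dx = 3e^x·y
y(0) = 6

General solution: y = Ce^(3e^x)
Applying IC y(0) = 6:
Particular solution: y = 6e^(3(e^x - 1))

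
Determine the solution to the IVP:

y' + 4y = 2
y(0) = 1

General solution: y = 1/2 + Ce^(-4x)
Applying y(0) = 1: C = 1 - 1/2 = 1/2
Particular solution: y = 1/2 + (1/2)e^(-4x)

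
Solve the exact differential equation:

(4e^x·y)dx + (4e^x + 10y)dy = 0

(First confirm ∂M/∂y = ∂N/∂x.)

Verify exactness: ∂M/∂y = ∂N/∂x ✓
Find F(x,y) such that ∂F/∂x = M, ∂F/∂y = N
Solution: 4e^x·y + 5y² = C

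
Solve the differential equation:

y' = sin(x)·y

Separating variables and integrating:
ln|y| = -cos(x) + C

General solution: y = Ce^(-cos(x))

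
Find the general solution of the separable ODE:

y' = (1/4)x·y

Separating variables and integrating:
ln|y| = x^2/8 + C

General solution: y = Ce^(x^2/8)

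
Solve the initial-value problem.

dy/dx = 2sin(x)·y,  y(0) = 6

General solution: y = Ce^(-2cos(x))
Applying IC y(0) = 6:
Particular solution: y = 6e^(2(1-cos(x)))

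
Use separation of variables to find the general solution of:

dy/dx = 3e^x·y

Separating variables and integrating:
ln|y| = 3e^x + C

General solution: y = Ce^(3e^x)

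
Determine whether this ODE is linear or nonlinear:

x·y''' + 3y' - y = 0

Linear (y and its derivatives appear to the first power only, no products of y terms)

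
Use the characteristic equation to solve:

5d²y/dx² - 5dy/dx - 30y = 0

Characteristic equation: 5r² - 5r - 30 = 0
Divide by 5: r² - r - 6 = 0
Roots: r = 3, -2 (distinct real)
General solution: y = C₁e^(3x) + C₂e^(-2x)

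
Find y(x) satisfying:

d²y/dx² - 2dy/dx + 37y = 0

Characteristic equation: r² - 2r + 37 = 0
Roots: r = 1 ± 6i (complex conjugates)
General solution: y = e^x(C₁cos(6x) + C₂sin(6x))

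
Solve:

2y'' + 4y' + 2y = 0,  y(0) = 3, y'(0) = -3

General solution: y = (C₁ + C₂x)e^(-x)
Repeated root r = -1
Applying ICs: C₁ = 3, C₂ = 0
Particular solution: y = 3e^(-x)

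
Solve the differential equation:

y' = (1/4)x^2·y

Separating variables and integrating:
ln|y| = x^3/12 + C

General solution: y = Ce^(x^3/12)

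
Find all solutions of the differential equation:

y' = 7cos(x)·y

Separating variables and integrating:
ln|y| = 7sin(x) + C

General solution: y = Ce^(7sin(x))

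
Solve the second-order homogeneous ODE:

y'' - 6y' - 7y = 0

Characteristic equation: r² - 6r - 7 = 0
Roots: r = 7, -1 (distinct real)
General solution: y = C₁e^(7x) + C₂e^(-x)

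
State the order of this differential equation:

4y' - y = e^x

The order is 1 (highest derivative is of order 1).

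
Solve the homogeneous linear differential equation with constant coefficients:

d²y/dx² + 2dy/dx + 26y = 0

Characteristic equation: r² + 2r + 26 = 0
Roots: r = -1 ± 5i (complex conjugates)
General solution: y = e^(-x)(C₁cos(5x) + C₂sin(5x))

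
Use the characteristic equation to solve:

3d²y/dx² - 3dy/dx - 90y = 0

Characteristic equation: 3r² - 3r - 90 = 0
Divide by 3: r² - r - 30 = 0
Roots: r = 6, -5 (distinct real)
General solution: y = C₁e^(6x) + C₂e^(-5x)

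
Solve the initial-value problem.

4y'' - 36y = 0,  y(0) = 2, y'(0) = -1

General solution: y = C₁e^(3x) + C₂e^(-3x)
Applying ICs: C₁ = 5/6, C₂ = 7/6
Particular solution: y = (5/6)e^(3x) + (7/6)e^(-3x)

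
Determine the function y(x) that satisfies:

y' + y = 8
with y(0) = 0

General solution: y = 8 + Ce^(-x)
Applying y(0) = 0: C = 0 - 8 = -8
Particular solution: y = 8 - 8e^(-x)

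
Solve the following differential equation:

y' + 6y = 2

Using integrating factor method:

General solution: y = 1/3 + Ce^(-6x)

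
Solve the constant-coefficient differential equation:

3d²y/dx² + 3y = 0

Characteristic equation: 3r² + 3 = 0
Divide by 3: r² + 1 = 0
Roots: r = ±i (complex conjugates)
General solution: y = C₁cos(x) + C₂sin(x)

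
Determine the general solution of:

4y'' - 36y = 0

Characteristic equation: 4r² - 36 = 0
Divide by 4: r² - 9 = 0
Roots: r = 3, -3 (distinct real)
General solution: y = C₁e^(3x) + C₂e^(-3x)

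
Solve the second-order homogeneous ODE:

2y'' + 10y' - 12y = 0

Characteristic equation: 2r² + 10r - 12 = 0
Divide by 2: r² + 5r - 6 = 0
Roots: r = 1, -6 (distinct real)
General solution: y = C₁e^x + C₂e^(-6x)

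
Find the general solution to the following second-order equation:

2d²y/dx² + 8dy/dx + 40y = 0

Characteristic equation: 2r² + 8r + 40 = 0
Divide by 2: r² + 4r + 20 = 0
Roots: r = -2 ± 4i (complex conjugates)
General solution: y = e^(-2x)(C₁cos(4x) + C₂sin(4x))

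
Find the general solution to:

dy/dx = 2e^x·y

Separating variables and integrating:
ln|y| = 2e^x + C

General solution: y = Ce^(2e^x)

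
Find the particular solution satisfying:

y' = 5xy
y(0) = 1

General solution: y = Ce^(5x²/2)
Applying IC y(0) = 1:
Particular solution: y = e^(5x²/2)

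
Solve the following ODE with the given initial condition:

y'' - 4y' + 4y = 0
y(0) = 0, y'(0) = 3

General solution: y = (C₁ + C₂x)e^(2x)
Repeated root r = 2
Applying ICs: C₁ = 0, C₂ = 3
Particular solution: y = 3xe^(2x)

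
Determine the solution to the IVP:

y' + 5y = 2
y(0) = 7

General solution: y = 2/5 + Ce^(-5x)
Applying y(0) = 7: C = 7 - 2/5 = 33/5
Particular solution: y = 2/5 + (33/5)e^(-5x)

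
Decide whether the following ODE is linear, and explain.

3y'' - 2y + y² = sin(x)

Nonlinear (y² term)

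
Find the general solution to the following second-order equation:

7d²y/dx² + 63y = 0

Characteristic equation: 7r² + 63 = 0
Divide by 7: r² + 9 = 0
Roots: r = ±3i (complex conjugates)
General solution: y = C₁cos(3x) + C₂sin(3x)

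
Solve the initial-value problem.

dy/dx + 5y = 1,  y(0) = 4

General solution: y = 1/5 + Ce^(-5x)
Applying y(0) = 4: C = 4 - 1/5 = 19/5
Particular solution: y = 1/5 + (19/5)e^(-5x)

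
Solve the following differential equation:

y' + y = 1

Using integrating factor method:

General solution: y = 1 + Ce^(-x)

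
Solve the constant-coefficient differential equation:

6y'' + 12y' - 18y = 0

Characteristic equation: 6r² + 12r - 18 = 0
Divide by 6: r² + 2r - 3 = 0
Roots: r = 1, -3 (distinct real)
General solution: y = C₁e^x + C₂e^(-3x)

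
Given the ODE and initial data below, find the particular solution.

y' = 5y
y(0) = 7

General solution: y = Ce^(5x)
Applying IC y(0) = 7:
Particular solution: y = 7e^(5x)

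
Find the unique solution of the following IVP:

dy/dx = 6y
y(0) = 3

General solution: y = Ce^(6x)
Applying IC y(0) = 3:
Particular solution: y = 3e^(6x)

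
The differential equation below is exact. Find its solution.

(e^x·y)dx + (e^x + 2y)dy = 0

Verify exactness: ∂M/∂y = ∂N/∂x ✓
Find F(x,y) such that ∂F/∂x = M, ∂F/∂y = N
Solution: e^x·y + y² = C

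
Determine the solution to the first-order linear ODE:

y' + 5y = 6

Using integrating factor method:

General solution: y = 6/5 + Ce^(-5x)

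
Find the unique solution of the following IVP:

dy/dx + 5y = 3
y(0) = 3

General solution: y = 3/5 + Ce^(-5x)
Applying y(0) = 3: C = 3 - 3/5 = 12/5
Particular solution: y = 3/5 + (12/5)e^(-5x)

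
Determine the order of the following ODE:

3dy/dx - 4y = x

The order is 1 (highest derivative is of order 1).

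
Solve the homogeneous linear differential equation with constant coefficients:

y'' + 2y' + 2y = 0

Characteristic equation: r² + 2r + 2 = 0
Roots: r = -1 ± i (complex conjugates)
General solution: y = e^(-x)(C₁cos(x) + C₂sin(x))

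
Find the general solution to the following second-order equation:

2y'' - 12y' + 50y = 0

Characteristic equation: 2r² - 12r + 50 = 0
Divide by 2: r² - 6r + 25 = 0
Roots: r = 3 ± 4i (complex conjugates)
General solution: y = e^(3x)(C₁cos(4x) + C₂sin(4x))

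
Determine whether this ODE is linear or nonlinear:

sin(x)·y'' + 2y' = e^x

Linear (y and its derivatives appear to the first power only, no products of y terms)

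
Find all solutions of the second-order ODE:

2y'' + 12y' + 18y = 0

Characteristic equation: 2r² + 12r + 18 = 0
Divide by 2: r² + 6r + 9 = 0
Factored: (r + 3)² = 0
Repeated root: r = -3
General solution: y = (C₁ + C₂x)e^(-3x)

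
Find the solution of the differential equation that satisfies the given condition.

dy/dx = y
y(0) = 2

General solution: y = Ce^x
Applying IC y(0) = 2:
Particular solution: y = 2e^x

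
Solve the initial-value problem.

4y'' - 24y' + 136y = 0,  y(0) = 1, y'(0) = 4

General solution: y = e^(3x)(C₁cos(5x) + C₂sin(5x))
Complex roots r = 3 ± 5i
Applying ICs: C₁ = 1, C₂ = 1/5
Particular solution: y = e^(3x)(cos(5x) + (1/5)sin(5x))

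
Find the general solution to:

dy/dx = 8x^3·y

Separating variables and integrating:
ln|y| = 2x^4 + C

General solution: y = Ce^(2x^4)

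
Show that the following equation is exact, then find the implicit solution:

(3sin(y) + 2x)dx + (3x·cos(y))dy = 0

Verify exactness: ∂M/∂y = ∂N/∂x ✓
Find F(x,y) such that ∂F/∂x = M, ∂F/∂y = N
Solution: 3x·sin(y) + x² = C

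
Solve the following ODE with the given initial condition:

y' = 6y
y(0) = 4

General solution: y = Ce^(6x)
Applying IC y(0) = 4:
Particular solution: y = 4e^(6x)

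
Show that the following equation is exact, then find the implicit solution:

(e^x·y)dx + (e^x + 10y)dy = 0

Verify exactness: ∂M/∂y = ∂N/∂x ✓
Find F(x,y) such that ∂F/∂x = M, ∂F/∂y = N
Solution: e^x·y + 5y² = C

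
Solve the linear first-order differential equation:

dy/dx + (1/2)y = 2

Using integrating factor method:

General solution: y = 4 + Ce^(-x/2)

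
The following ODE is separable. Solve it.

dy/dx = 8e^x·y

Separating variables and integrating:
ln|y| = 8e^x + C

General solution: y = Ce^(8e^x)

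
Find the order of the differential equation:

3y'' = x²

The order is 2 (highest derivative is of order 2).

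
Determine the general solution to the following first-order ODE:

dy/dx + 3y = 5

Using integrating factor method:

General solution: y = 5/3 + Ce^(-3x)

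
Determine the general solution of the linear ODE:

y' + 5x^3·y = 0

Using integrating factor method:

General solution: y = Ce^(-5x^4/4)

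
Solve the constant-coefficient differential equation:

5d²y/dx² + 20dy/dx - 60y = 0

Characteristic equation: 5r² + 20r - 60 = 0
Divide by 5: r² + 4r - 12 = 0
Roots: r = 2, -6 (distinct real)
General solution: y = C₁e^(2x) + C₂e^(-6x)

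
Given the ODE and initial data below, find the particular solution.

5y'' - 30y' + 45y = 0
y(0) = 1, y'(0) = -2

General solution: y = (C₁ + C₂x)e^(3x)
Repeated root r = 3
Applying ICs: C₁ = 1, C₂ = -5
Particular solution: y = (1 - 5x)e^(3x)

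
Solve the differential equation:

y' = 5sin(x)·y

Separating variables and integrating:
ln|y| = -5cos(x) + C

General solution: y = Ce^(-5cos(x))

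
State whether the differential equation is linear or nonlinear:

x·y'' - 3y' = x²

Linear (y and its derivatives appear to the first power only, no products of y terms)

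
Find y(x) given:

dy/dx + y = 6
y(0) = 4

General solution: y = 6 + Ce^(-x)
Applying y(0) = 4: C = 4 - 6 = -2
Particular solution: y = 6 - 2e^(-x)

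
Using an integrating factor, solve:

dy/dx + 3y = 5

Using integrating factor method:

General solution: y = 5/3 + Ce^(-3x)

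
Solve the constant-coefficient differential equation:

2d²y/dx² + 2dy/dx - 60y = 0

Characteristic equation: 2r² + 2r - 60 = 0
Divide by 2: r² + r - 30 = 0
Roots: r = 5, -6 (distinct real)
General solution: y = C₁e^(5x) + C₂e^(-6x)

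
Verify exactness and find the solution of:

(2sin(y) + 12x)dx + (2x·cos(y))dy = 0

Verify exactness: ∂M/∂y = ∂N/∂x ✓
Find F(x,y) such that ∂F/∂x = M, ∂F/∂y = N
Solution: 2x·sin(y) + 6x² = C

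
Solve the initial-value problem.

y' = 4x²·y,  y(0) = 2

General solution: y = Ce^(4x³/3)
Applying IC y(0) = 2:
Particular solution: y = 2e^(4x³/3)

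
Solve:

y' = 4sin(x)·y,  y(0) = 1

General solution: y = Ce^(-4cos(x))
Applying IC y(0) = 1:
Particular solution: y = e^(4(1-cos(x)))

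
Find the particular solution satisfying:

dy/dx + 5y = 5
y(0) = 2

General solution: y = 1 + Ce^(-5x)
Applying y(0) = 2: C = 2 - 1 = 1
Particular solution: y = 1 + e^(-5x)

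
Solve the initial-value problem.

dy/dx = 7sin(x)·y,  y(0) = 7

General solution: y = Ce^(-7cos(x))
Applying IC y(0) = 7:
Particular solution: y = 7e^(7(1-cos(x)))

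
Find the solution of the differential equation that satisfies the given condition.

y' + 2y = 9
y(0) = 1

General solution: y = 9/2 + Ce^(-2x)
Applying y(0) = 1: C = 1 - 9/2 = -7/2
Particular solution: y = 9/2 - (7/2)e^(-2x)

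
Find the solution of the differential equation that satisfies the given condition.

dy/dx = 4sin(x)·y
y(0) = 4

General solution: y = Ce^(-4cos(x))
Applying IC y(0) = 4:
Particular solution: y = 4e^(4(1-cos(x)))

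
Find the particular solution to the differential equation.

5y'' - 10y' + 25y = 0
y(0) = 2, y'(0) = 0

General solution: y = e^x(C₁cos(2x) + C₂sin(2x))
Complex roots r = 1 ± 2i
Applying ICs: C₁ = 2, C₂ = -1
Particular solution: y = e^x(2cos(2x) - sin(2x))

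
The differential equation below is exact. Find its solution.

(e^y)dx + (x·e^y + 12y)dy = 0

Verify exactness: ∂M/∂y = ∂N/∂x ✓
Find F(x,y) such that ∂F/∂x = M, ∂F/∂y = N
Solution: x·e^y + 6y² = C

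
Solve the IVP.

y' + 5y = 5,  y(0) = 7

General solution: y = 1 + Ce^(-5x)
Applying y(0) = 7: C = 7 - 1 = 6
Particular solution: y = 1 + 6e^(-5x)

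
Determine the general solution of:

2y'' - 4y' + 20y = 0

Characteristic equation: 2r² - 4r + 20 = 0
Divide by 2: r² - 2r + 10 = 0
Roots: r = 1 ± 3i (complex conjugates)
General solution: y = e^x(C₁cos(3x) + C₂sin(3x))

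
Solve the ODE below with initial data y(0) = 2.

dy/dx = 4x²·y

General solution: y = Ce^(4x³/3)
Applying IC y(0) = 2:
Particular solution: y = 2e^(4x³/3)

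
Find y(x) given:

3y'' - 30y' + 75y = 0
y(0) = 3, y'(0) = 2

General solution: y = (C₁ + C₂x)e^(5x)
Repeated root r = 5
Applying ICs: C₁ = 3, C₂ = -13
Particular solution: y = (3 - 13x)e^(5x)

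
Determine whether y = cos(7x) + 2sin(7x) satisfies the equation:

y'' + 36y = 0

Verification:
y'' = -49cos(7x) - 98sin(7x)
y'' + 36y ≠ 0 (frequency mismatch: got 49 instead of 36)

No, it is not a solution.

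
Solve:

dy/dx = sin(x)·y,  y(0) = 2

General solution: y = Ce^(-cos(x))
Applying IC y(0) = 2:
Particular solution: y = 2e^(1-cos(x))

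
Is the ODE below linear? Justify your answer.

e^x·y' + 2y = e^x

Yes. Linear (y and its derivatives appear to the first power only, no products of y terms)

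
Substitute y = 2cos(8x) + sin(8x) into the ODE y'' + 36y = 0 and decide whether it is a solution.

Verification:
y'' = -128cos(8x) - 64sin(8x)
y'' + 36y ≠ 0 (frequency mismatch: got 64 instead of 36)

No, it is not a solution.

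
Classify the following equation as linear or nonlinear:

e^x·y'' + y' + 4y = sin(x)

Linear (y and its derivatives appear to the first power only, no products of y terms)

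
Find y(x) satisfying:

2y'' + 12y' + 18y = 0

Characteristic equation: 2r² + 12r + 18 = 0
Divide by 2: r² + 6r + 9 = 0
Factored: (r + 3)² = 0
Repeated root: r = -3
General solution: y = (C₁ + C₂x)e^(-3x)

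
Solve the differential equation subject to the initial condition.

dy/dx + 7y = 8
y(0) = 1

General solution: y = 8/7 + Ce^(-7x)
Applying y(0) = 1: C = 1 - 8/7 = -1/7
Particular solution: y = 8/7 - (1/7)e^(-7x)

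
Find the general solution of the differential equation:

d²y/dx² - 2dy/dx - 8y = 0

Characteristic equation: r² - 2r - 8 = 0
Roots: r = 4, -2 (distinct real)
General solution: y = C₁e^(4x) + C₂e^(-2x)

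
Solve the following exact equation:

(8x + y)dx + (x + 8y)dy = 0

Verify exactness: ∂M/∂y = ∂N/∂x ✓
Find F(x,y) such that ∂F/∂x = M, ∂F/∂y = N
Solution: 4x² + xy + 4y² = C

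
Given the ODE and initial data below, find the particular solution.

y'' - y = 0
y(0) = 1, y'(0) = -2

General solution: y = C₁e^x + C₂e^(-x)
Applying ICs: C₁ = -1/2, C₂ = 3/2
Particular solution: y = -(1/2)e^x + (3/2)e^(-x)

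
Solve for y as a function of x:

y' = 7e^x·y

Separating variables and integrating:
ln|y| = 7e^x + C

General solution: y = Ce^(7e^x)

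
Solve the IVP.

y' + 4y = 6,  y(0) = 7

General solution: y = 3/2 + Ce^(-4x)
Applying y(0) = 7: C = 7 - 3/2 = 11/2
Particular solution: y = 3/2 + (11/2)e^(-4x)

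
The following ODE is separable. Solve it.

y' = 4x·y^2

Separating variables and integrating:
-1/y = 2x^2 + C

General solution: y^-1 = -2x^2 + C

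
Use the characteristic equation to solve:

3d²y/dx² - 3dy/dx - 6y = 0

Characteristic equation: 3r² - 3r - 6 = 0
Divide by 3: r² - r - 2 = 0
Roots: r = 2, -1 (distinct real)
General solution: y = C₁e^(2x) + C₂e^(-x)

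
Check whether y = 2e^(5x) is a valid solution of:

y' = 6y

Verification:
y = 2e^(5x)
y' = 10e^(5x)
But 6y = 12e^(5x)
y' ≠ 6y — the derivative does not match

No, it is not a solution.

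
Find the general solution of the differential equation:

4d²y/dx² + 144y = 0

Characteristic equation: 4r² + 144 = 0
Divide by 4: r² + 36 = 0
Roots: r = ±6i (complex conjugates)
General solution: y = C₁cos(6x) + C₂sin(6x)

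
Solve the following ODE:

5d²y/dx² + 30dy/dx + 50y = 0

Characteristic equation: 5r² + 30r + 50 = 0
Divide by 5: r² + 6r + 10 = 0
Roots: r = -3 ± i (complex conjugates)
General solution: y = e^(-3x)(C₁cos(x) + C₂sin(x))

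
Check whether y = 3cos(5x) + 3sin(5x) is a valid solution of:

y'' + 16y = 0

Verification:
y'' = -75cos(5x) - 75sin(5x)
y'' + 16y ≠ 0 (frequency mismatch: got 25 instead of 16)

No, it is not a solution.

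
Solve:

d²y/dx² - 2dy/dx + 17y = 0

Characteristic equation: r² - 2r + 17 = 0
Roots: r = 1 ± 4i (complex conjugates)
General solution: y = e^x(C₁cos(4x) + C₂sin(4x))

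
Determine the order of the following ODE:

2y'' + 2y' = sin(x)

The order is 2 (highest derivative is of order 2).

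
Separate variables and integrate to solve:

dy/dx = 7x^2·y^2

Separating variables and integrating:
-1/y = 7x^3/3 + C

General solution: y^-1 = (-7/3)x^3 + C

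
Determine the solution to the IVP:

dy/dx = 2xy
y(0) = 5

General solution: y = Ce^(x²)
Applying IC y(0) = 5:
Particular solution: y = 5e^(x²)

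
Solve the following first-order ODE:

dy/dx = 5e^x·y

Separating variables and integrating:
ln|y| = 5e^x + C

General solution: y = Ce^(5e^x)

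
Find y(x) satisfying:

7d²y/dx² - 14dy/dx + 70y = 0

Characteristic equation: 7r² - 14r + 70 = 0
Divide by 7: r² - 2r + 10 = 0
Roots: r = 1 ± 3i (complex conjugates)
General solution: y = e^x(C₁cos(3x) + C₂sin(3x))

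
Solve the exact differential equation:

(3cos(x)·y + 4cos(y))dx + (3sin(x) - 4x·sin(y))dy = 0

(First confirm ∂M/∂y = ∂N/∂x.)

Verify exactness: ∂M/∂y = ∂N/∂x ✓
Find F(x,y) such that ∂F/∂x = M, ∂F/∂y = N
Solution: 3sin(x)·y + 4x·cos(y) = C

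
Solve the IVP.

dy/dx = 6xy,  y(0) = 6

General solution: y = Ce^(3x²)
Applying IC y(0) = 6:
Particular solution: y = 6e^(3x²)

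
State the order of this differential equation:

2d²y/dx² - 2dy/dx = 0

The order is 2 (highest derivative is of order 2).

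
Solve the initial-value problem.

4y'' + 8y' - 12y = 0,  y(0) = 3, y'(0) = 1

General solution: y = C₁e^x + C₂e^(-3x)
Applying ICs: C₁ = 5/2, C₂ = 1/2
Particular solution: y = (5/2)e^x + (1/2)e^(-3x)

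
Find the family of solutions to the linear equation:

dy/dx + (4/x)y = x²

Using integrating factor method:

General solution: y = (1/7)x^3 + Cx^(-4)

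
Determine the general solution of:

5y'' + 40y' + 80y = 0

Characteristic equation: 5r² + 40r + 80 = 0
Divide by 5: r² + 8r + 16 = 0
Factored: (r + 4)² = 0
Repeated root: r = -4
General solution: y = (C₁ + C₂x)e^(-4x)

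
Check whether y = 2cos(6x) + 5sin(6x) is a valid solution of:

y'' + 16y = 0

Verification:
y'' = -72cos(6x) - 180sin(6x)
y'' + 16y ≠ 0 (frequency mismatch: got 36 instead of 16)

No, it is not a solution.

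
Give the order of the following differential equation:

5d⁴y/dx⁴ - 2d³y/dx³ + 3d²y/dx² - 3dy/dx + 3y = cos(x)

The order is 4 (highest derivative is of order 4).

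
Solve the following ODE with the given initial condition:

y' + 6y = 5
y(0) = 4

General solution: y = 5/6 + Ce^(-6x)
Applying y(0) = 4: C = 4 - 5/6 = 19/6
Particular solution: y = 5/6 + (19/6)e^(-6x)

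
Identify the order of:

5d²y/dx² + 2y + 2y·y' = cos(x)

The order is 2 (highest derivative is of order 2).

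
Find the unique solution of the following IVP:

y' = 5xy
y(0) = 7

General solution: y = Ce^(5x²/2)
Applying IC y(0) = 7:
Particular solution: y = 7e^(5x²/2)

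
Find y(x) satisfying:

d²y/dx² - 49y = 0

Characteristic equation: r² - 49 = 0
Roots: r = 7, -7 (distinct real)
General solution: y = C₁e^(7x) + C₂e^(-7x)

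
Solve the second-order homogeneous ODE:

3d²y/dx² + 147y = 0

Characteristic equation: 3r² + 147 = 0
Divide by 3: r² + 49 = 0
Roots: r = ±7i (complex conjugates)
General solution: y = C₁cos(7x) + C₂sin(7x)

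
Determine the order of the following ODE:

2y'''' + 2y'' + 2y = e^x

The order is 4 (highest derivative is of order 4).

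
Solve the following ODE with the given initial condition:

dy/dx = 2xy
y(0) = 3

General solution: y = Ce^(x²)
Applying IC y(0) = 3:
Particular solution: y = 3e^(x²)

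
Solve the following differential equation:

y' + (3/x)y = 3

Using integrating factor method:

General solution: y = (3/4)x + Cx^(-3)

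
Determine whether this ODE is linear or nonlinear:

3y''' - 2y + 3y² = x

Nonlinear (y² term)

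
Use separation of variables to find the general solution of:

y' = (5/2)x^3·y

Separating variables and integrating:
ln|y| = 5x^4/8 + C

General solution: y = Ce^(5x^4/8)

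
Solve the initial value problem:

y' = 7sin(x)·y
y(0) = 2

General solution: y = Ce^(-7cos(x))
Applying IC y(0) = 2:
Particular solution: y = 2e^(7(1-cos(x)))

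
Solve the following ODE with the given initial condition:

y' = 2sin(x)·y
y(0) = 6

General solution: y = Ce^(-2cos(x))
Applying IC y(0) = 6:
Particular solution: y = 6e^(2(1-cos(x)))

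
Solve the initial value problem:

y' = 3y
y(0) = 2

General solution: y = Ce^(3x)
Applying IC y(0) = 2:
Particular solution: y = 2e^(3x)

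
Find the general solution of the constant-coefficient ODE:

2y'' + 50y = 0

Characteristic equation: 2r² + 50 = 0
Divide by 2: r² + 25 = 0
Roots: r = ±5i (complex conjugates)
General solution: y = C₁cos(5x) + C₂sin(5x)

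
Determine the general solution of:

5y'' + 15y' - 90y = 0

Characteristic equation: 5r² + 15r - 90 = 0
Divide by 5: r² + 3r - 18 = 0
Roots: r = 3, -6 (distinct real)
General solution: y = C₁e^(3x) + C₂e^(-6x)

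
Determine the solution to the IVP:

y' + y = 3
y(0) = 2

General solution: y = 3 + Ce^(-x)
Applying y(0) = 2: C = 2 - 3 = -1
Particular solution: y = 3 - e^(-x)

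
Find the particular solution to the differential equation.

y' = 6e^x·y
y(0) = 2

General solution: y = Ce^(6e^x)
Applying IC y(0) = 2:
Particular solution: y = 2e^(6(e^x - 1))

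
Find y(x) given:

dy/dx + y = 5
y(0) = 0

General solution: y = 5 + Ce^(-x)
Applying y(0) = 0: C = 0 - 5 = -5
Particular solution: y = 5 - 5e^(-x)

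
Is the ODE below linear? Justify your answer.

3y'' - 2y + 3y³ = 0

No. Nonlinear (y³ term)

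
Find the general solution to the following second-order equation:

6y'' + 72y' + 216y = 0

Characteristic equation: 6r² + 72r + 216 = 0
Divide by 6: r² + 12r + 36 = 0
Factored: (r + 6)² = 0
Repeated root: r = -6
General solution: y = (C₁ + C₂x)e^(-6x)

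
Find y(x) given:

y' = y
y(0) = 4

General solution: y = Ce^x
Applying IC y(0) = 4:
Particular solution: y = 4e^x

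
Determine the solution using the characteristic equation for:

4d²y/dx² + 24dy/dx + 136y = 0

Characteristic equation: 4r² + 24r + 136 = 0
Divide by 4: r² + 6r + 34 = 0
Roots: r = -3 ± 5i (complex conjugates)
General solution: y = e^(-3x)(C₁cos(5x) + C₂sin(5x))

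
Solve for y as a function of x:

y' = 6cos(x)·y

Separating variables and integrating:
ln|y| = 6sin(x) + C

General solution: y = Ce^(6sin(x))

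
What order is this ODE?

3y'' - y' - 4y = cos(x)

The order is 2 (highest derivative is of order 2).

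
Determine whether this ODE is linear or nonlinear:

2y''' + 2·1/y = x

Nonlinear (1/y term)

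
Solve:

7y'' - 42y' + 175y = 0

Characteristic equation: 7r² - 42r + 175 = 0
Divide by 7: r² - 6r + 25 = 0
Roots: r = 3 ± 4i (complex conjugates)
General solution: y = e^(3x)(C₁cos(4x) + C₂sin(4x))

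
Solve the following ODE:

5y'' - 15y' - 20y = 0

Characteristic equation: 5r² - 15r - 20 = 0
Divide by 5: r² - 3r - 4 = 0
Roots: r = 4, -1 (distinct real)
General solution: y = C₁e^(4x) + C₂e^(-x)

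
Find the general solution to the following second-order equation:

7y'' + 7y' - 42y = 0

Characteristic equation: 7r² + 7r - 42 = 0
Divide by 7: r² + r - 6 = 0
Roots: r = 2, -3 (distinct real)
General solution: y = C₁e^(2x) + C₂e^(-3x)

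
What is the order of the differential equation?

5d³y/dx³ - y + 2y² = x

The order is 3 (highest derivative is of order 3).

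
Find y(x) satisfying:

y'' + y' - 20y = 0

Characteristic equation: r² + r - 20 = 0
Roots: r = 4, -5 (distinct real)
General solution: y = C₁e^(4x) + C₂e^(-5x)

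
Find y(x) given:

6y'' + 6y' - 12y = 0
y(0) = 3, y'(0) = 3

General solution: y = C₁e^x + C₂e^(-2x)
Applying ICs: C₁ = 3, C₂ = 0
Particular solution: y = 3e^x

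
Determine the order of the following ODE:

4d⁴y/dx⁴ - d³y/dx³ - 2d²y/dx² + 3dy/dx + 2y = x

The order is 4 (highest derivative is of order 4).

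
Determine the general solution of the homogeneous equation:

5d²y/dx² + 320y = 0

Characteristic equation: 5r² + 320 = 0
Divide by 5: r² + 64 = 0
Roots: r = ±8i (complex conjugates)
General solution: y = C₁cos(8x) + C₂sin(8x)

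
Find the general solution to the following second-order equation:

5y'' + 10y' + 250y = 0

Characteristic equation: 5r² + 10r + 250 = 0
Divide by 5: r² + 2r + 50 = 0
Roots: r = -1 ± 7i (complex conjugates)
General solution: y = e^(-x)(C₁cos(7x) + C₂sin(7x))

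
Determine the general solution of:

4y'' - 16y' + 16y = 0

Characteristic equation: 4r² - 16r + 16 = 0
Divide by 4: r² - 4r + 4 = 0
Factored: (r - 2)² = 0
Repeated root: r = 2
General solution: y = (C₁ + C₂x)e^(2x)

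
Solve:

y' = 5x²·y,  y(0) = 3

General solution: y = Ce^(5x³/3)
Applying IC y(0) = 3:
Particular solution: y = 3e^(5x³/3)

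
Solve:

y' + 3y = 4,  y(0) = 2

General solution: y = 4/3 + Ce^(-3x)
Applying y(0) = 2: C = 2 - 4/3 = 2/3
Particular solution: y = 4/3 + (2/3)e^(-3x)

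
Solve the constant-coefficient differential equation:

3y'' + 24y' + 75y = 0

Characteristic equation: 3r² + 24r + 75 = 0
Divide by 3: r² + 8r + 25 = 0
Roots: r = -4 ± 3i (complex conjugates)
General solution: y = e^(-4x)(C₁cos(3x) + C₂sin(3x))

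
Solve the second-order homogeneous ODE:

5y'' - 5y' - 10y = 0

Characteristic equation: 5r² - 5r - 10 = 0
Divide by 5: r² - r - 2 = 0
Roots: r = 2, -1 (distinct real)
General solution: y = C₁e^(2x) + C₂e^(-x)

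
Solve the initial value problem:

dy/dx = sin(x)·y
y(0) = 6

General solution: y = Ce^(-cos(x))
Applying IC y(0) = 6:
Particular solution: y = 6e^(1-cos(x))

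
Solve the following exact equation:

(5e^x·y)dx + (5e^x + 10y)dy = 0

Verify exactness: ∂M/∂y = ∂N/∂x ✓
Find F(x,y) such that ∂F/∂x = M, ∂F/∂y = N
Solution: 5e^x·y + 5y² = C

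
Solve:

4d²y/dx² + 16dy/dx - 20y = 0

Characteristic equation: 4r² + 16r - 20 = 0
Divide by 4: r² + 4r - 5 = 0
Roots: r = 1, -5 (distinct real)
General solution: y = C₁e^x + C₂e^(-5x)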